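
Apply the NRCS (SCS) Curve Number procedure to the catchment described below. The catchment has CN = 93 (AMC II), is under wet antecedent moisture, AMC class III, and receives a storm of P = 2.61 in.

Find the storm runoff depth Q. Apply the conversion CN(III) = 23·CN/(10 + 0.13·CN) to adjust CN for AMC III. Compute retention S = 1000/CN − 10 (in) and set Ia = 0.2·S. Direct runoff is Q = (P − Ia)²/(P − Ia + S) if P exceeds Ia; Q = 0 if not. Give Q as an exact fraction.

Q = 296239629841/131394278100 in ≈ 2.255 in

CN(III) from CN(II)=93: (23·93)/(10 + 0.13·93) = 213900/2209 ≈ 96.831
Max retention: S = 1000/(213900/2209) − 10 = 700/2139 in (≈ 0.327 in)
Ia = 0.2·(700/2139) = 140/2139 in ≈ 0.065 in
P − Ia = 2.610 − 0.065 = 544279/213900 ≈ 2.545 in (> 0, runoff occurs)
Q: (544279/213900)² ÷ (614279/213900) = 296239629841/131394278100 in (≈ 2.255 in)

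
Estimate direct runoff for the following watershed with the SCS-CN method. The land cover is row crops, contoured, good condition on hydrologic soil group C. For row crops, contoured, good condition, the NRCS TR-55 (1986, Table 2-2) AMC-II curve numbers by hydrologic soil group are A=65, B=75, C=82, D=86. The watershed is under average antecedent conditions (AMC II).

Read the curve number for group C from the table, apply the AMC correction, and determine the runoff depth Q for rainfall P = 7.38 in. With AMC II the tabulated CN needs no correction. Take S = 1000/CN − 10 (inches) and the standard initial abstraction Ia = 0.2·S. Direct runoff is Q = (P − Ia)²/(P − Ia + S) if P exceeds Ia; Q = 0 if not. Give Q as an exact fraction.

Q = 22496049/4266050 in ≈ 5.273 in

NRCS table: row crops, contoured, good condition, soil group C → CN(II) = 82
Average conditions: CN = 82 (no AMC adjustment).
Retention S: 1000/CN − 10 with CN=82.000 → S = 90/41 ≈ 2.195 in
Initial abstraction Ia = S/5 = (90/41)/5 = 18/41 ≈ 0.439 in
P − Ia = 7.380 − 0.439 = 14229/2050 ≈ 6.941 in (> 0, runoff occurs)
Runoff Q = (P−Ia)²/(P−Ia+S) = (6.941)²/(6.941+2.195) = 22496049/4266050 ≈ 5.273 in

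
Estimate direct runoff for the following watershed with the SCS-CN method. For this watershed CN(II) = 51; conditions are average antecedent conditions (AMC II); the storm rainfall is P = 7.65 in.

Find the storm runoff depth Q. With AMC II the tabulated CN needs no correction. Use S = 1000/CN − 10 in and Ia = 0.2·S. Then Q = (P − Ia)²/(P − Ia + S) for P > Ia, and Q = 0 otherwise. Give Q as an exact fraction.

Average conditions: CN = 51 (no AMC adjustment).
Retention S: 1000/CN − 10 with CN=51.000 → S = 490/51 ≈ 9.608 in
Initial abstraction Ia = S/5 = (490/51)/5 = 98/51 ≈ 1.922 in
P − Ia = 7.650 − 1.922 = 5843/1020 ≈ 5.728 in (> 0, runoff occurs)
Q: (5843/1020)² ÷ (15643/1020) = 34140649/15955860 in (≈ 2.140 in)

Q = 34140649/15955860 in ≈ 2.140 in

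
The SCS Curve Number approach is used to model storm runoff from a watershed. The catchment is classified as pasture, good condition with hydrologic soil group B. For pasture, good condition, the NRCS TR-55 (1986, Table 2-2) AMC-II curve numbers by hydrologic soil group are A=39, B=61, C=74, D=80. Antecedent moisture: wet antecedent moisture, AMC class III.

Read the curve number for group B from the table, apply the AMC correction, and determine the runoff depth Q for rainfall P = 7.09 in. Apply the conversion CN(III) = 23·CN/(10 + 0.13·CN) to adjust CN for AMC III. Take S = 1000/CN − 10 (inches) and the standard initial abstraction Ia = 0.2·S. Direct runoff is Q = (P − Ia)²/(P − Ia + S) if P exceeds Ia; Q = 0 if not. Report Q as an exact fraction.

Q = 840388392529/183333798100 in ≈ 4.584 in

NRCS table: pasture, good condition, soil group B → CN(II) = 61
Wet (AMC III): CN(III) = 23·61/(10 + 0.13·61) = 1403/(1793/100) = 140300/1793 ≈ 78.249
Max retention: S = 1000/(140300/1793) − 10 = 3900/1403 in (≈ 2.780 in)
Initial abstraction Ia = S/5 = (3900/1403)/5 = 780/1403 ≈ 0.556 in
Since P=7.090 > Ia=0.556: effective rainfall P−Ia = 916727/140300 in
Q: (916727/140300)² ÷ (1306727/140300) = 840388392529/183333798100 in (≈ 4.584 in)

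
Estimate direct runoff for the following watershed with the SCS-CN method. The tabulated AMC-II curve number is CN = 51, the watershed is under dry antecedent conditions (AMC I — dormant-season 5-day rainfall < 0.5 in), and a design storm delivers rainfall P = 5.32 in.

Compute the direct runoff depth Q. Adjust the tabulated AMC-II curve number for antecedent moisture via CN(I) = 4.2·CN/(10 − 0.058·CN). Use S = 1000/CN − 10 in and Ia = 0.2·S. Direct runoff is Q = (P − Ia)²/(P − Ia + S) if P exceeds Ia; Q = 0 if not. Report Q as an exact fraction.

CN(I) from CN(II)=51: (4.2·51)/(10 − 0.058·51) = 15300/503 ≈ 30.417
S = 1000/(15300/503) − 10 = 3500/153 in ≈ 22.876 in
Ia = 0.2S: 0.2·22.876 = 4.575 in (exactly 700/153)
Excess rainfall: 5.320 − 4.575 = 0.745 in; P > Ia so Q > 0
Q: (2849/3825)² ÷ (90349/3825) = 1159543/49369275 in (≈ 0.023 in)

Q = 1159543/49369275 in ≈ 0.023 in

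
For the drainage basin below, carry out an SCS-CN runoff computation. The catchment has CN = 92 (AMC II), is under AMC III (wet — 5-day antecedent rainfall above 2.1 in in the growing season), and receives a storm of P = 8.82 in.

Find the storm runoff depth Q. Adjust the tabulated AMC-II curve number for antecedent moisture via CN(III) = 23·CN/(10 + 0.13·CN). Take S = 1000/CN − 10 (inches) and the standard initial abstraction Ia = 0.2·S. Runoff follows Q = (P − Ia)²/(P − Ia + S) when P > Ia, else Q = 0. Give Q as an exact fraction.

Q = 53494601521/6382094050 in ≈ 8.382 in

Wet (AMC III): CN(III) = 23·92/(10 + 0.13·92) = 2116/(549/25) = 52900/549 ≈ 96.357
S = 1000/(52900/549) − 10 = 200/529 in ≈ 0.378 in
Ia = 0.2·(200/529) = 40/529 in ≈ 0.076 in
Excess rainfall: 8.820 − 0.076 = 8.744 in; P > Ia so Q > 0
Q: (231289/26450)² ÷ (241289/26450) = 53494601521/6382094050 in (≈ 8.382 in)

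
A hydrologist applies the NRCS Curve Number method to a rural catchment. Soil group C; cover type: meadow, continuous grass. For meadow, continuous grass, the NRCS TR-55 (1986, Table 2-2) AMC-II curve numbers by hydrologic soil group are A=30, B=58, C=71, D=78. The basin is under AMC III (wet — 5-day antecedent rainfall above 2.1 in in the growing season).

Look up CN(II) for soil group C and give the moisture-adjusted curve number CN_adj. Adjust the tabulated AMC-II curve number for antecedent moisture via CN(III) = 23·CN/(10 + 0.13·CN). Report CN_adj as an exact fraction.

CN_adj = 163300/1923 ≈ 84.919

NRCS table: meadow, continuous grass, soil group C → CN(II) = 71
CN(III) from CN(II)=71: (23·71)/(10 + 0.13·71) = 163300/1923 ≈ 84.919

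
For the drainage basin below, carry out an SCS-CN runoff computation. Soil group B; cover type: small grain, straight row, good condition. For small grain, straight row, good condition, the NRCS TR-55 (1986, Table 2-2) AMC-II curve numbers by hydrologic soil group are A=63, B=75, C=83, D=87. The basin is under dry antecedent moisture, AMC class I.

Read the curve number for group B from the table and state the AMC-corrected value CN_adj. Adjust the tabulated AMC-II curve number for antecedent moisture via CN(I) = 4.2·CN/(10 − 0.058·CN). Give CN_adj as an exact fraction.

CN_adj = 6300/113 ≈ 55.752

NRCS table: small grain, straight row, good condition, soil group B → CN(II) = 75
CN(I) from CN(II)=75: (4.2·75)/(10 − 0.058·75) = 6300/113 ≈ 55.752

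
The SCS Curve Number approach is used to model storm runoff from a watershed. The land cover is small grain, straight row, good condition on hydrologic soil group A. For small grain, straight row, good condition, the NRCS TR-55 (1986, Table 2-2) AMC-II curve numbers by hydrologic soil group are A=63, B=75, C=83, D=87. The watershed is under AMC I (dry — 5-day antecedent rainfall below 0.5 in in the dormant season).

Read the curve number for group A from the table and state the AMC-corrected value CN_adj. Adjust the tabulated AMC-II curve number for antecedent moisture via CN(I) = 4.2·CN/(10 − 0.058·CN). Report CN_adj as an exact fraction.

CN_adj = 132300/3173 ≈ 41.696

NRCS table: small grain, straight row, good condition, soil group A → CN(II) = 63
Adjust CN=63 to AMC I: 4.2·63/(10 − 0.058·63) → (1323/5) ÷ (3173/500) = 132300/3173 ≈ 41.696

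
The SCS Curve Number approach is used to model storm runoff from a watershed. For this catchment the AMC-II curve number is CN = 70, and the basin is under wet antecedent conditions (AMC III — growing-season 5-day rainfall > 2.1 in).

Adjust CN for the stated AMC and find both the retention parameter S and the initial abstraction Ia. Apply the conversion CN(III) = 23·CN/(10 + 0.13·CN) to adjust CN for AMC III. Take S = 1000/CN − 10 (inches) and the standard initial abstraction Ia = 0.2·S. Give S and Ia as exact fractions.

Adjust CN=70 to AMC III: 23·70/(10 + 0.13·70) → 1610 ÷ (191/10) = 16100/191 ≈ 84.293
Retention S: 1000/CN − 10 with CN=84.293 → S = 300/161 ≈ 1.863 in
Ia = 0.2S: 0.2·1.863 = 0.373 in (exactly 60/161)

S = 300/161 in ≈ 1.863 in; Ia = 60/161 in ≈ 0.373 in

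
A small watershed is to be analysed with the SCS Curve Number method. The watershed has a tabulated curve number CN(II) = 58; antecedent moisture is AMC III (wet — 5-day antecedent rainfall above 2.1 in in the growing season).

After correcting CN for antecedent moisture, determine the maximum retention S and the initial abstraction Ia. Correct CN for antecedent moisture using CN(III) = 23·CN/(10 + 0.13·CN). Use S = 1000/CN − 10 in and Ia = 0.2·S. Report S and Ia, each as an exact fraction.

CN(III) from CN(II)=58: (23·58)/(10 + 0.13·58) = 66700/877 ≈ 76.055
Max retention: S = 1000/(66700/877) − 10 = 2100/667 in (≈ 3.148 in)
Ia = 0.2·(2100/667) = 420/667 in ≈ 0.630 in

S = 2100/667 in ≈ 3.148 in; Ia = 420/667 in ≈ 0.630 in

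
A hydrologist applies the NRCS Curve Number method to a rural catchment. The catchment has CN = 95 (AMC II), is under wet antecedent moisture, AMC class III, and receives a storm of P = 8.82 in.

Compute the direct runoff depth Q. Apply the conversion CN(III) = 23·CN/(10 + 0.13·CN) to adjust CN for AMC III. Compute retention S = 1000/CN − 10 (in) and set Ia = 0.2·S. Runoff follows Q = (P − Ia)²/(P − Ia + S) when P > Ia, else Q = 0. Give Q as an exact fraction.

Wet (AMC III): CN(III) = 23·95/(10 + 0.13·95) = 2185/(447/20) = 43700/447 ≈ 97.763
S = 1000/(43700/447) − 10 = 100/437 in ≈ 0.229 in
Ia = 0.2·(100/437) = 20/437 in ≈ 0.046 in
P − Ia = 8.820 − 0.046 = 191717/21850 ≈ 8.774 in (> 0, runoff occurs)
Runoff Q = (P−Ia)²/(P−Ia+S) = (8.774)²/(8.774+0.229) = 36755408089/4298266450 ≈ 8.551 in

Q = 36755408089/4298266450 in ≈ 8.551 in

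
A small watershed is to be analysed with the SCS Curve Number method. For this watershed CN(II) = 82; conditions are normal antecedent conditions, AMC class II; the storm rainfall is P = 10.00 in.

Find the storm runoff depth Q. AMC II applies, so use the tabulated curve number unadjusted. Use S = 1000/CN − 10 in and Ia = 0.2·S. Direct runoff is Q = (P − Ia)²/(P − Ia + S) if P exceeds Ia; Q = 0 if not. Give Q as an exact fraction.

Q = 76832/9881 in ≈ 7.776 in

CN(II) = 82; AMC II needs no correction.
S = 1000/82 − 10 = 90/41 in ≈ 2.195 in
Ia = 0.2·(90/41) = 18/41 in ≈ 0.439 in
Excess rainfall: 10.000 − 0.439 = 9.561 in; P > Ia so Q > 0
Q = (392/41)²/((392/41) + 90/41) = (153664/1681)/(482/41) = 76832/9881 in ≈ 7.776 in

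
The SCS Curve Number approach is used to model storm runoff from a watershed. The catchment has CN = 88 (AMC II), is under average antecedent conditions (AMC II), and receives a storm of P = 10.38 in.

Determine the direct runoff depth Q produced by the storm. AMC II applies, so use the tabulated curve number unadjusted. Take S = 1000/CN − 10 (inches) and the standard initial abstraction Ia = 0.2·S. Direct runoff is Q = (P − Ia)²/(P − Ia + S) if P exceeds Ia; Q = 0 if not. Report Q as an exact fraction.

CN(II) = 88; AMC II needs no correction.
Retention S: 1000/CN − 10 with CN=88.000 → S = 15/11 ≈ 1.364 in
Ia = 0.2·(15/11) = 3/11 in ≈ 0.273 in
Excess rainfall: 10.380 − 0.273 = 10.107 in; P > Ia so Q > 0
Q: (5559/550)² ÷ (6309/550) = 3433609/385550 in (≈ 8.906 in)

Q = 3433609/385550 in ≈ 8.906 in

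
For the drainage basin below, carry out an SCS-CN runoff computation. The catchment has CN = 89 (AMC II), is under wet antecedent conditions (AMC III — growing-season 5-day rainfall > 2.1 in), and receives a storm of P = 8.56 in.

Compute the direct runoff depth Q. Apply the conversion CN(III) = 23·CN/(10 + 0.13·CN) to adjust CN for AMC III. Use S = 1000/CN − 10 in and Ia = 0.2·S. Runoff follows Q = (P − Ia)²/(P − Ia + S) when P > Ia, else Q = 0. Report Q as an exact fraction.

Wet (AMC III): CN(III) = 23·89/(10 + 0.13·89) = 2047/(2157/100) = 204700/2157 ≈ 94.900
S = 1000/(204700/2157) − 10 = 1100/2047 in ≈ 0.537 in
Ia = 0.2S: 0.2·0.537 = 0.107 in (exactly 220/2047)
Excess rainfall: 8.560 − 0.107 = 8.453 in; P > Ia so Q > 0
Q: (432558/51175)² ÷ (460058/51175) = 93553211682/11771734075 in (≈ 7.947 in)

Q = 93553211682/11771734075 in ≈ 7.947 in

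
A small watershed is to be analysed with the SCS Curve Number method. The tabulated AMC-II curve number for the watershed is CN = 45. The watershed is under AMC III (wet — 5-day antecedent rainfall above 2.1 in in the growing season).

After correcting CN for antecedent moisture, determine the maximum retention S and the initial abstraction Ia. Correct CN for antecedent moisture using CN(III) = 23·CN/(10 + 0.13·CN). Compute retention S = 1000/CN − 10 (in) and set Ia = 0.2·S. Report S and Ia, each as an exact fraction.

S = 1100/207 in ≈ 5.314 in; Ia = 220/207 in ≈ 1.063 in

Adjust CN=45 to AMC III: 23·45/(10 + 0.13·45) → 1035 ÷ (317/20) = 20700/317 ≈ 65.300
Retention S: 1000/CN − 10 with CN=65.300 → S = 1100/207 ≈ 5.314 in
Ia = 0.2S: 0.2·5.314 = 1.063 in (exactly 220/207)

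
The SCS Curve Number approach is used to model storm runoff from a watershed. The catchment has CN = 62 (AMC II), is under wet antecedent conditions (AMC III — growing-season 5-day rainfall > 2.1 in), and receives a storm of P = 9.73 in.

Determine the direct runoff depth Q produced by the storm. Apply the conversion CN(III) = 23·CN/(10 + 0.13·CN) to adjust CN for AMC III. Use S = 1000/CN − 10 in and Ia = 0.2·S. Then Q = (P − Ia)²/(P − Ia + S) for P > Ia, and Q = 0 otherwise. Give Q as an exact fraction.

Wet (AMC III): CN(III) = 23·62/(10 + 0.13·62) = 1426/(903/50) = 71300/903 ≈ 78.959
S = 1000/(71300/903) − 10 = 1900/713 in ≈ 2.665 in
Ia = 0.2S: 0.2·2.665 = 0.533 in (exactly 380/713)
P − Ia = 9.730 − 0.533 = 655749/71300 ≈ 9.197 in (> 0, runoff occurs)
Q = (655749/71300)²/((655749/71300) + 1900/713) = (430006751001/5083690000)/(845749/71300) = 430006751001/60301903700 in ≈ 7.131 in

Q = 430006751001/60301903700 in ≈ 7.131 in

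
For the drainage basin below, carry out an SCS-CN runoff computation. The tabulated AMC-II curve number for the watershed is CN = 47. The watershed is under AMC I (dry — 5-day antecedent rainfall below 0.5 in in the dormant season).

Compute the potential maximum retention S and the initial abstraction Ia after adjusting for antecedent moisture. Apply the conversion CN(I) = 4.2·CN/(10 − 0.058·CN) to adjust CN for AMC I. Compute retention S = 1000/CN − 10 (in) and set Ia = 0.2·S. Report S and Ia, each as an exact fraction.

S = 26500/987 in ≈ 26.849 in; Ia = 5300/987 in ≈ 5.370 in

CN(I) from CN(II)=47: (4.2·47)/(10 − 0.058·47) = 98700/3637 ≈ 27.138
S = 1000/(98700/3637) − 10 = 26500/987 in ≈ 26.849 in
Ia = 0.2·(26500/987) = 5300/987 in ≈ 5.370 in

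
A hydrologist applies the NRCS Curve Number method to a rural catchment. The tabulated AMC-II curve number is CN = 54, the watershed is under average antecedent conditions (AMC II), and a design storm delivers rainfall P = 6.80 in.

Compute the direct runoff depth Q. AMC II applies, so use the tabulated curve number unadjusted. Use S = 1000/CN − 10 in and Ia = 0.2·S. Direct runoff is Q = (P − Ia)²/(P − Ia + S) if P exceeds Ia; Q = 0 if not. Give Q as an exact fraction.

Q = 236672/124065 in ≈ 1.908 in

AMC II — tabulated CN = 54 applies directly.
Max retention: S = 1000/54 − 10 = 230/27 in (≈ 8.519 in)
Initial abstraction Ia = S/5 = (230/27)/5 = 46/27 ≈ 1.704 in
Since P=6.800 > Ia=1.704: effective rainfall P−Ia = 688/135 in
Q = (688/135)²/((688/135) + 230/27) = (473344/18225)/(1838/135) = 236672/124065 in ≈ 1.908 in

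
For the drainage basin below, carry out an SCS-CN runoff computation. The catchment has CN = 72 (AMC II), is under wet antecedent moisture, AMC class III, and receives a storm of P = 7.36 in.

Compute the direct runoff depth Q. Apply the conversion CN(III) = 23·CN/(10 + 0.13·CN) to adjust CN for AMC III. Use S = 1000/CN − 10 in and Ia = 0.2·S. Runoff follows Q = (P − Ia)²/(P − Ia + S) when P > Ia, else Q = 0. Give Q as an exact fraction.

Q = 330112561/58332600 in ≈ 5.659 in

Adjust CN=72 to AMC III: 23·72/(10 + 0.13·72) → 1656 ÷ (484/25) = 10350/121 ≈ 85.537
S = 1000/(10350/121) − 10 = 350/207 in ≈ 1.691 in
Initial abstraction Ia = S/5 = (350/207)/5 = 70/207 ≈ 0.338 in
Since P=7.360 > Ia=0.338: effective rainfall P−Ia = 36338/5175 in
Q = (36338/5175)²/((36338/5175) + 350/207) = (1320450244/26780625)/(45088/5175) = 330112561/58332600 in ≈ 5.659 in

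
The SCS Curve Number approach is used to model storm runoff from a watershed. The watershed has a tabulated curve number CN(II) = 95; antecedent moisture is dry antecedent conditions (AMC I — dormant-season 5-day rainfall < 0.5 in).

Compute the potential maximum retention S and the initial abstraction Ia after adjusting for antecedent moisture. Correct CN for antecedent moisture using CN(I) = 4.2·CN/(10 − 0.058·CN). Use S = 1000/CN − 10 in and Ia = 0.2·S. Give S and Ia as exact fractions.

S = 500/399 in ≈ 1.253 in; Ia = 100/399 in ≈ 0.251 in

Dry (AMC I): CN(I) = 4.2·95/(10 − 0.058·95) = 399/(449/100) = 39900/449 ≈ 88.864
S = 1000/(39900/449) − 10 = 500/399 in ≈ 1.253 in
Ia = 0.2·(500/399) = 100/399 in ≈ 0.251 in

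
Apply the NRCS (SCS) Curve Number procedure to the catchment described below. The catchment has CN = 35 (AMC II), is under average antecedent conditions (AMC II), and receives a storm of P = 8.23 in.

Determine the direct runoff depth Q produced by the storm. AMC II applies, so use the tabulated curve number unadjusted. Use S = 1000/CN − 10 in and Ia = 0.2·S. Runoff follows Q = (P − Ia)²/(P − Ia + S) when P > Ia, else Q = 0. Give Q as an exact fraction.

Average conditions: CN = 35 (no AMC adjustment).
S = 1000/35 − 10 = 130/7 in ≈ 18.571 in
Ia = 0.2·(130/7) = 26/7 in ≈ 3.714 in
Since P=8.230 > Ia=3.714: effective rainfall P−Ia = 3161/700 in
Runoff Q = (P−Ia)²/(P−Ia+S) = (4.516)²/(4.516+18.571) = 9991921/11312700 ≈ 0.883 in

Q = 9991921/11312700 in ≈ 0.883 in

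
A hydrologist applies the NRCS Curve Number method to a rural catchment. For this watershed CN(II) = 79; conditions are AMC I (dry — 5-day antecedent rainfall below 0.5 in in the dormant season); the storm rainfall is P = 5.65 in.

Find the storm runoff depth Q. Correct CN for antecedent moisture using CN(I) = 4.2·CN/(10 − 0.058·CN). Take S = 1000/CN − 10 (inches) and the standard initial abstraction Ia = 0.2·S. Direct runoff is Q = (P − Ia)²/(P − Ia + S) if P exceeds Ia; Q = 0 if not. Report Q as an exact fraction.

Dry (AMC I): CN(I) = 4.2·79/(10 − 0.058·79) = (1659/5)/(2709/500) = 7900/129 ≈ 61.240
Retention S: 1000/CN − 10 with CN=61.240 → S = 500/79 ≈ 6.329 in
Initial abstraction Ia = S/5 = (500/79)/5 = 100/79 ≈ 1.266 in
Since P=5.650 > Ia=1.266: effective rainfall P−Ia = 6927/1580 in
Q: (6927/1580)² ÷ (16927/1580) = 47983329/26744660 in (≈ 1.794 in)

Q = 47983329/26744660 in ≈ 1.794 in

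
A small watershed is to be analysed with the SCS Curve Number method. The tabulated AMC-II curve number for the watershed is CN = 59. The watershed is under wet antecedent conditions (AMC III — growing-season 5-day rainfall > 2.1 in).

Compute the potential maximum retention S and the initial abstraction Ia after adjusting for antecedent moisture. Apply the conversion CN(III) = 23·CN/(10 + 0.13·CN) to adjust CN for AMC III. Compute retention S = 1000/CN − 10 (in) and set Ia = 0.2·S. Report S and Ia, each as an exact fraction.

S = 4100/1357 in ≈ 3.021 in; Ia = 820/1357 in ≈ 0.604 in

Wet (AMC III): CN(III) = 23·59/(10 + 0.13·59) = 1357/(1767/100) = 135700/1767 ≈ 76.797
Max retention: S = 1000/(135700/1767) − 10 = 4100/1357 in (≈ 3.021 in)
Ia = 0.2·(4100/1357) = 820/1357 in ≈ 0.604 in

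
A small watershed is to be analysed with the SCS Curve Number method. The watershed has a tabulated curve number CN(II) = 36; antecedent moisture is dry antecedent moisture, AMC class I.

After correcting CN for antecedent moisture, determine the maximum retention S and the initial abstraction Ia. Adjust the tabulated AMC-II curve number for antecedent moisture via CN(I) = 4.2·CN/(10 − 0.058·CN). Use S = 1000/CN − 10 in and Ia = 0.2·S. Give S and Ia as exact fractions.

S = 8000/189 in ≈ 42.328 in; Ia = 1600/189 in ≈ 8.466 in

Adjust CN=36 to AMC I: 4.2·36/(10 − 0.058·36) → (756/5) ÷ (989/125) = 18900/989 ≈ 19.110
Max retention: S = 1000/(18900/989) − 10 = 8000/189 in (≈ 42.328 in)
Ia = 0.2S: 0.2·42.328 = 8.466 in (exactly 1600/189)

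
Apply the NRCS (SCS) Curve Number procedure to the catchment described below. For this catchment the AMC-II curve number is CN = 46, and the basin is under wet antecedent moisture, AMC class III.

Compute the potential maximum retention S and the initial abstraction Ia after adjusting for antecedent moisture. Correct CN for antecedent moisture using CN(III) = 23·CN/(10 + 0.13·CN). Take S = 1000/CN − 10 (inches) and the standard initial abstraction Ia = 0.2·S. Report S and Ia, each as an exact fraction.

S = 2700/529 in ≈ 5.104 in; Ia = 540/529 in ≈ 1.021 in

CN(III) from CN(II)=46: (23·46)/(10 + 0.13·46) = 52900/799 ≈ 66.208
Max retention: S = 1000/(52900/799) − 10 = 2700/529 in (≈ 5.104 in)
Ia = 0.2S: 0.2·5.104 = 1.021 in (exactly 540/529)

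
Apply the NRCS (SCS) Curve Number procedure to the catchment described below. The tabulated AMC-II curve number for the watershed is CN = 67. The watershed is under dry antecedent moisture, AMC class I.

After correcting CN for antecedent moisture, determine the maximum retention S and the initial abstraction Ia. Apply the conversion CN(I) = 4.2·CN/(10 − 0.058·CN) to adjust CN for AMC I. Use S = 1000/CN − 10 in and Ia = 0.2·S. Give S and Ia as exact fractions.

CN(I) from CN(II)=67: (4.2·67)/(10 − 0.058·67) = 46900/1019 ≈ 46.026
Max retention: S = 1000/(46900/1019) − 10 = 5500/469 in (≈ 11.727 in)
Ia = 0.2S: 0.2·11.727 = 2.345 in (exactly 1100/469)

S = 5500/469 in ≈ 11.727 in; Ia = 1100/469 in ≈ 2.345 in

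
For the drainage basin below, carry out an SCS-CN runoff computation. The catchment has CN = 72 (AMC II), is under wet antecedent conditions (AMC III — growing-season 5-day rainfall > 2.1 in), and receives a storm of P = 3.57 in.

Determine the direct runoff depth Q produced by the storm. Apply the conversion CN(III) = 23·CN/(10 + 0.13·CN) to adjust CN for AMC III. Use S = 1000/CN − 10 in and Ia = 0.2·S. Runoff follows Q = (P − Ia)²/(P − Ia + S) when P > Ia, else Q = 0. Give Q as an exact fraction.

Adjust CN=72 to AMC III: 23·72/(10 + 0.13·72) → 1656 ÷ (484/25) = 10350/121 ≈ 85.537
S = 1000/(10350/121) − 10 = 350/207 in ≈ 1.691 in
Ia = 0.2·(350/207) = 70/207 in ≈ 0.338 in
Excess rainfall: 3.570 − 0.338 = 3.232 in; P > Ia so Q > 0
Runoff Q = (P−Ia)²/(P−Ia+S) = (3.232)²/(3.232+1.691) = 639353743/301329900 ≈ 2.122 in

Q = 639353743/301329900 in ≈ 2.122 in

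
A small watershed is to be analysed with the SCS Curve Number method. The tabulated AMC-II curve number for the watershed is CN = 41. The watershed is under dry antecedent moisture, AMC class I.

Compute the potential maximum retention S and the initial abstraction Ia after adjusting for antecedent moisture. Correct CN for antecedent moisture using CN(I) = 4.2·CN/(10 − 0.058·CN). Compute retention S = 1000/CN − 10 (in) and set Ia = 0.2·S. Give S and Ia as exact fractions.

Adjust CN=41 to AMC I: 4.2·41/(10 − 0.058·41) → (861/5) ÷ (3811/500) = 86100/3811 ≈ 22.592
Retention S: 1000/CN − 10 with CN=22.592 → S = 29500/861 ≈ 34.262 in
Ia = 0.2·(29500/861) = 5900/861 in ≈ 6.852 in

S = 29500/861 in ≈ 34.262 in; Ia = 5900/861 in ≈ 6.852 in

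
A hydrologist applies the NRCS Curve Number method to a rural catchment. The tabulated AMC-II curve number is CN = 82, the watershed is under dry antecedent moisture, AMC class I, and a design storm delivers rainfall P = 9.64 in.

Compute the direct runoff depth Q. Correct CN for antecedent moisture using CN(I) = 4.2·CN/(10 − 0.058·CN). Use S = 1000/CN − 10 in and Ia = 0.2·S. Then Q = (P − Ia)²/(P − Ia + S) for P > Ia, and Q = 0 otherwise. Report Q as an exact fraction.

Dry (AMC I): CN(I) = 4.2·82/(10 − 0.058·82) = (1722/5)/(1311/250) = 28700/437 ≈ 65.675
S = 1000/(28700/437) − 10 = 1500/287 in ≈ 5.226 in
Ia = 0.2·(1500/287) = 300/287 in ≈ 1.045 in
P − Ia = 9.640 − 1.045 = 61667/7175 ≈ 8.595 in (> 0, runoff occurs)
Q: (61667/7175)² ÷ (99167/7175) = 3802818889/711523225 in (≈ 5.345 in)

Q = 3802818889/711523225 in ≈ 5.345 in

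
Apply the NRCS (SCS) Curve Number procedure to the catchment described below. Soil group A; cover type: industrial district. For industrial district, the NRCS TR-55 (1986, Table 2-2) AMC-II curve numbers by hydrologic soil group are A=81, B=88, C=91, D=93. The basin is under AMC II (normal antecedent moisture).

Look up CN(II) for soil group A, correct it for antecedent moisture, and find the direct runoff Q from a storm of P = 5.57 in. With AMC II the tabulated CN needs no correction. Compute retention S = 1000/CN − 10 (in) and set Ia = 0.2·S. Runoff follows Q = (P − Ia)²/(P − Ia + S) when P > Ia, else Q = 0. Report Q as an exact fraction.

NRCS table: industrial district, soil group A → CN(II) = 81
CN(II) = 81; AMC II needs no correction.
S = 1000/81 − 10 = 190/81 in ≈ 2.346 in
Initial abstraction Ia = S/5 = (190/81)/5 = 38/81 ≈ 0.469 in
Excess rainfall: 5.570 − 0.469 = 5.101 in; P > Ia so Q > 0
Runoff Q = (P−Ia)²/(P−Ia+S) = (5.101)²/(5.101+2.346) = 1707094489/488567700 ≈ 3.494 in

Q = 1707094489/488567700 in ≈ 3.494 in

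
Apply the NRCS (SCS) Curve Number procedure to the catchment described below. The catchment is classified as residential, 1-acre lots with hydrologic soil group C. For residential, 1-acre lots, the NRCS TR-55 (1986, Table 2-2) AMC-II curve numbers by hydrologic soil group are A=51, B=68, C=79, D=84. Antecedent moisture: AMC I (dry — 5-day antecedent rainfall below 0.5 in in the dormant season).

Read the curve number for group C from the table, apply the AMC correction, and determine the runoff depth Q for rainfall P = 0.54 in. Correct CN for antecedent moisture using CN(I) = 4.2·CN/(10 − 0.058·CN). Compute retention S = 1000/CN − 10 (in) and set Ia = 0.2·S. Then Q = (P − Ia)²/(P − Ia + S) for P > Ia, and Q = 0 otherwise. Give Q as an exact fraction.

NRCS table: residential, 1-acre lots, soil group C → CN(II) = 79
Adjust CN=79 to AMC I: 4.2·79/(10 − 0.058·79) → (1659/5) ÷ (2709/500) = 7900/129 ≈ 61.240
Max retention: S = 1000/(7900/129) − 10 = 500/79 in (≈ 6.329 in)
Ia = 0.2·(500/79) = 100/79 in ≈ 1.266 in
P = 0.540 ≤ Ia = 1.266 in: entire storm abstracted, Q = 0.

Q = 0 in ≈ 0.000 in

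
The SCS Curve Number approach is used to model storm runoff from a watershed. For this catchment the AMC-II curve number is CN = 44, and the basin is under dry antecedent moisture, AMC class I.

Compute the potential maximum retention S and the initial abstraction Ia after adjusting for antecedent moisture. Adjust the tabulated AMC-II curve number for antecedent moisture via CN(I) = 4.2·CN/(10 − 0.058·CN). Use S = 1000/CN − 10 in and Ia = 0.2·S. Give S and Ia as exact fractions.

CN(I) from CN(II)=44: (4.2·44)/(10 − 0.058·44) = 3300/133 ≈ 24.812
Max retention: S = 1000/(3300/133) − 10 = 1000/33 in (≈ 30.303 in)
Ia = 0.2·(1000/33) = 200/33 in ≈ 6.061 in

S = 1000/33 in ≈ 30.303 in; Ia = 200/33 in ≈ 6.061 in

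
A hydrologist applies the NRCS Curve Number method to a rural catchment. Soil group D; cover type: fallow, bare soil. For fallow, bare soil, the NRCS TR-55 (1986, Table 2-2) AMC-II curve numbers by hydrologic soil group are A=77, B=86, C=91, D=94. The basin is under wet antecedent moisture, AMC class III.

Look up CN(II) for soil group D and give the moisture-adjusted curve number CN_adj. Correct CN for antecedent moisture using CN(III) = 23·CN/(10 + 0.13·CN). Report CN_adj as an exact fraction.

CN_adj = 108100/1111 ≈ 97.300

NRCS table: fallow, bare soil, soil group D → CN(II) = 94
CN(III) from CN(II)=94: (23·94)/(10 + 0.13·94) = 108100/1111 ≈ 97.300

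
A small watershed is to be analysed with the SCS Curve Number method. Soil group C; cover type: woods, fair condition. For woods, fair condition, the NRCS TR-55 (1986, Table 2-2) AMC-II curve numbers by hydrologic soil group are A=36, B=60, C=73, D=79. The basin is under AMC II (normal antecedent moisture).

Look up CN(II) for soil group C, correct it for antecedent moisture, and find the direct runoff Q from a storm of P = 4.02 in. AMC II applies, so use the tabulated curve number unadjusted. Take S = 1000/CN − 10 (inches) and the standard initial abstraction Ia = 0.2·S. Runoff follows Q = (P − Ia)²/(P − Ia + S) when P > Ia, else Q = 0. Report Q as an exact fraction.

Q = 47784243/30992150 in ≈ 1.542 in

NRCS table: woods, fair condition, soil group C → CN(II) = 73
CN(II) = 73; AMC II needs no correction.
Retention S: 1000/CN − 10 with CN=73.000 → S = 270/73 ≈ 3.699 in
Ia = 0.2·(270/73) = 54/73 in ≈ 0.740 in
P − Ia = 4.020 − 0.740 = 11973/3650 ≈ 3.280 in (> 0, runoff occurs)
Q = (11973/3650)²/((11973/3650) + 270/73) = (143352729/13322500)/(25473/3650) = 47784243/30992150 in ≈ 1.542 in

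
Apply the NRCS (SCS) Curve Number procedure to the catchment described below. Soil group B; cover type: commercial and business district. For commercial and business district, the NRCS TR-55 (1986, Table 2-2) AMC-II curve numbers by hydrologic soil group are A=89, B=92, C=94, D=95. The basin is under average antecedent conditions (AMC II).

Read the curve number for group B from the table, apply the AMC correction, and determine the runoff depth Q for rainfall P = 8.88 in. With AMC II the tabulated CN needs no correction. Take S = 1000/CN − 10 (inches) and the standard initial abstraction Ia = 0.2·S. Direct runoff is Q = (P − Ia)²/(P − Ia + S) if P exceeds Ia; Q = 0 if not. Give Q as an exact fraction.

NRCS table: commercial and business district, soil group B → CN(II) = 92
CN(II) = 92; AMC II needs no correction.
S = 1000/92 − 10 = 20/23 in ≈ 0.870 in
Ia = 0.2S: 0.2·0.870 = 0.174 in (exactly 4/23)
Since P=8.880 > Ia=0.174: effective rainfall P−Ia = 5006/575 in
Q: (5006/575)² ÷ (5506/575) = 12530018/1582975 in (≈ 7.915 in)

Q = 12530018/1582975 in ≈ 7.915 in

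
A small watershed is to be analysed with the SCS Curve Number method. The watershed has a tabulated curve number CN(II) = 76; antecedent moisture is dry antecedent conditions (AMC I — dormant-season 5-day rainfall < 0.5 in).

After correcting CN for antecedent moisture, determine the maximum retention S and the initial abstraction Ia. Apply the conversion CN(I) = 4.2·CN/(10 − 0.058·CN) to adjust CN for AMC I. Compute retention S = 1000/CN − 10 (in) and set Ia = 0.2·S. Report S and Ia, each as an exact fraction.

CN(I) from CN(II)=76: (4.2·76)/(10 − 0.058·76) = 13300/233 ≈ 57.082
Max retention: S = 1000/(13300/233) − 10 = 1000/133 in (≈ 7.519 in)
Ia = 0.2·(1000/133) = 200/133 in ≈ 1.504 in

S = 1000/133 in ≈ 7.519 in; Ia = 200/133 in ≈ 1.504 in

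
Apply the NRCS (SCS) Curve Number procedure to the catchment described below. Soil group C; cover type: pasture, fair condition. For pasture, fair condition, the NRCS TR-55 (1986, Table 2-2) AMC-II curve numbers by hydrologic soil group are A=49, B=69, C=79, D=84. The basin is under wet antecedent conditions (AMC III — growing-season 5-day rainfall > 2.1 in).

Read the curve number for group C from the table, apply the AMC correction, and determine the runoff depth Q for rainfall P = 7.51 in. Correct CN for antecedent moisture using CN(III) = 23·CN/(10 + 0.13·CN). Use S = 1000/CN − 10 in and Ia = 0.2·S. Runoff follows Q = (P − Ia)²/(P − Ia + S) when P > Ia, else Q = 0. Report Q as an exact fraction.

Q = 1749183469489/278467423900 in ≈ 6.281 in

NRCS table: pasture, fair condition, soil group C → CN(II) = 79
Wet (AMC III): CN(III) = 23·79/(10 + 0.13·79) = 1817/(2027/100) = 181700/2027 ≈ 89.640
S = 1000/(181700/2027) − 10 = 2100/1817 in ≈ 1.156 in
Initial abstraction Ia = S/5 = (2100/1817)/5 = 420/1817 ≈ 0.231 in
Excess rainfall: 7.510 − 0.231 = 7.279 in; P > Ia so Q > 0
Q: (1322567/181700)² ÷ (1532567/181700) = 1749183469489/278467423900 in (≈ 6.281 in)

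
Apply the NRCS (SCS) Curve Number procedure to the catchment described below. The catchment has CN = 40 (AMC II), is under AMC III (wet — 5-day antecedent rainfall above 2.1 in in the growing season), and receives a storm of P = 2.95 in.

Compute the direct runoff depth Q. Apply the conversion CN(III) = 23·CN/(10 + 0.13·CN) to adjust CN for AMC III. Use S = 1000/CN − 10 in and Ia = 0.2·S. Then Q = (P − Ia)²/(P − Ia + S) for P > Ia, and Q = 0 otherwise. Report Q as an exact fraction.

Adjust CN=40 to AMC III: 23·40/(10 + 0.13·40) → 920 ÷ (76/5) = 1150/19 ≈ 60.526
S = 1000/(1150/19) − 10 = 150/23 in ≈ 6.522 in
Ia = 0.2·(150/23) = 30/23 in ≈ 1.304 in
Since P=2.950 > Ia=1.304: effective rainfall P−Ia = 757/460 in
Runoff Q = (P−Ia)²/(P−Ia+S) = (1.646)²/(1.646+6.522) = 573049/1728220 ≈ 0.332 in

Q = 573049/1728220 in ≈ 0.332 in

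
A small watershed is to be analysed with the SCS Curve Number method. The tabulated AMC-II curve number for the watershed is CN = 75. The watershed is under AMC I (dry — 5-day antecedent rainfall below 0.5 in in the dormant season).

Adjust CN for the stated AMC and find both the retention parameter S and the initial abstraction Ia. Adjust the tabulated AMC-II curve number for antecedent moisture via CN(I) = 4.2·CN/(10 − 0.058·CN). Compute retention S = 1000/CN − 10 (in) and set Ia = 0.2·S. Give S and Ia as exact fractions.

S = 500/63 in ≈ 7.937 in; Ia = 100/63 in ≈ 1.587 in

Adjust CN=75 to AMC I: 4.2·75/(10 − 0.058·75) → 315 ÷ (113/20) = 6300/113 ≈ 55.752
Max retention: S = 1000/(6300/113) − 10 = 500/63 in (≈ 7.937 in)
Ia = 0.2·(500/63) = 100/63 in ≈ 1.587 in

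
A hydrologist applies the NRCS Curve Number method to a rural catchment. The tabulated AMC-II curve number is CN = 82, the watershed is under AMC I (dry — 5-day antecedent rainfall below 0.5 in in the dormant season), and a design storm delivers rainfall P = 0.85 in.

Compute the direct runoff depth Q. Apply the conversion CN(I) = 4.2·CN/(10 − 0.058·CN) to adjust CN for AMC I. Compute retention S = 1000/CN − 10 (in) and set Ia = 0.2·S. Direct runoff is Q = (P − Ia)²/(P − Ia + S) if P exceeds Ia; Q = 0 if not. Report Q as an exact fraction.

Adjust CN=82 to AMC I: 4.2·82/(10 − 0.058·82) → (1722/5) ÷ (1311/250) = 28700/437 ≈ 65.675
Retention S: 1000/CN − 10 with CN=65.675 → S = 1500/287 ≈ 5.226 in
Ia = 0.2·(1500/287) = 300/287 in ≈ 1.045 in
P = 0.850 ≤ Ia = 1.045 in: entire storm abstracted, Q = 0.

Q = 0 in ≈ 0.000 in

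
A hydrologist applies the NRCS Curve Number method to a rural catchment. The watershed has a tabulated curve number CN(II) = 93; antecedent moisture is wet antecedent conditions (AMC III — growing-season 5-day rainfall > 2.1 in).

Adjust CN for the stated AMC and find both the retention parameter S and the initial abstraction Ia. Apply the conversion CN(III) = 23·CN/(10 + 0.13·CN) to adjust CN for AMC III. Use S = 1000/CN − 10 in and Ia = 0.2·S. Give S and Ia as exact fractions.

Wet (AMC III): CN(III) = 23·93/(10 + 0.13·93) = 2139/(2209/100) = 213900/2209 ≈ 96.831
S = 1000/(213900/2209) − 10 = 700/2139 in ≈ 0.327 in
Ia = 0.2·(700/2139) = 140/2139 in ≈ 0.065 in

S = 700/2139 in ≈ 0.327 in; Ia = 140/2139 in ≈ 0.065 in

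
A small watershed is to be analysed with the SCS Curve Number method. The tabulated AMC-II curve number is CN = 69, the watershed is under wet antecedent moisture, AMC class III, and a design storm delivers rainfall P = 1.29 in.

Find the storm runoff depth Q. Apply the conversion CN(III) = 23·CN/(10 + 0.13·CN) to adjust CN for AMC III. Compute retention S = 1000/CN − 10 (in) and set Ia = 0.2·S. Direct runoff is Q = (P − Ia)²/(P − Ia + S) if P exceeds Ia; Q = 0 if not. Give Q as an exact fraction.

Q = 20369854729/71847140100 in ≈ 0.284 in

Wet (AMC III): CN(III) = 23·69/(10 + 0.13·69) = 1587/(1897/100) = 158700/1897 ≈ 83.658
Max retention: S = 1000/(158700/1897) − 10 = 3100/1587 in (≈ 1.953 in)
Ia = 0.2·(3100/1587) = 620/1587 in ≈ 0.391 in
Excess rainfall: 1.290 − 0.391 = 0.899 in; P > Ia so Q > 0
Q = (142723/158700)²/((142723/158700) + 3100/1587) = (20369854729/25185690000)/(452723/158700) = 20369854729/71847140100 in ≈ 0.284 in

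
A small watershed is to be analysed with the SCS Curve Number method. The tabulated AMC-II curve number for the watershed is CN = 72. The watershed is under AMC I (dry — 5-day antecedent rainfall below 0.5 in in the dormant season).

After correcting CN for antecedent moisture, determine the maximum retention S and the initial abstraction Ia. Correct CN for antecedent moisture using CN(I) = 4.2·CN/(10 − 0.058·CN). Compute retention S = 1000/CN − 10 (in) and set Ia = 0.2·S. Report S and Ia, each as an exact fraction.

S = 250/27 in ≈ 9.259 in; Ia = 50/27 in ≈ 1.852 in

Adjust CN=72 to AMC I: 4.2·72/(10 − 0.058·72) → (1512/5) ÷ (728/125) = 675/13 ≈ 51.923
Max retention: S = 1000/(675/13) − 10 = 250/27 in (≈ 9.259 in)
Initial abstraction Ia = S/5 = (250/27)/5 = 50/27 ≈ 1.852 in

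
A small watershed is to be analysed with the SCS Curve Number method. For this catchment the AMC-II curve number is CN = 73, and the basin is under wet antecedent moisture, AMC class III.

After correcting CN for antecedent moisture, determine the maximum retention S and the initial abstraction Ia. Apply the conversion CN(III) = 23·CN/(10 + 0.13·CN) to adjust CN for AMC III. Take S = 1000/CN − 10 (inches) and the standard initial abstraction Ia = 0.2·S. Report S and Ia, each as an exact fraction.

S = 2700/1679 in ≈ 1.608 in; Ia = 540/1679 in ≈ 0.322 in

Wet (AMC III): CN(III) = 23·73/(10 + 0.13·73) = 1679/(1949/100) = 167900/1949 ≈ 86.147
Max retention: S = 1000/(167900/1949) − 10 = 2700/1679 in (≈ 1.608 in)
Initial abstraction Ia = S/5 = (2700/1679)/5 = 540/1679 ≈ 0.322 in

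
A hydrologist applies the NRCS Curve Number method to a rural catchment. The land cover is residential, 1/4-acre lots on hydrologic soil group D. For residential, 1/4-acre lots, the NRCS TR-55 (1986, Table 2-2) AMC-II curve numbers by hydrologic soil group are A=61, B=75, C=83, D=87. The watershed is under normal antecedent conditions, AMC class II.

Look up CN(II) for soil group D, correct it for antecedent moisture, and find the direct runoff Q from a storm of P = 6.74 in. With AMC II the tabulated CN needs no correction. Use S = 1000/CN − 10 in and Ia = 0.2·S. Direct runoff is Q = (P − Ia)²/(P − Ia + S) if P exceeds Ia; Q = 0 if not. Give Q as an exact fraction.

NRCS table: residential, 1/4-acre lots, soil group D → CN(II) = 87
CN(II) = 87; AMC II needs no correction.
Max retention: S = 1000/87 − 10 = 130/87 in (≈ 1.494 in)
Initial abstraction Ia = S/5 = (130/87)/5 = 26/87 ≈ 0.299 in
Excess rainfall: 6.740 − 0.299 = 6.441 in; P > Ia so Q > 0
Runoff Q = (P−Ia)²/(P−Ia+S) = (6.441)²/(6.441+1.494) = 785064361/150157650 ≈ 5.228 in

Q = 785064361/150157650 in ≈ 5.228 in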